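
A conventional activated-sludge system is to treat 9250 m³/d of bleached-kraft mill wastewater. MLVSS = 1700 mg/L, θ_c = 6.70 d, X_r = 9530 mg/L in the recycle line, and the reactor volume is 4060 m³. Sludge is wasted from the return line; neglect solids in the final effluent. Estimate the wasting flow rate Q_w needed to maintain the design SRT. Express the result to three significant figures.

Q_w ≈ 108 m³/d

Wasting from the return line (neglecting effluent solids): Q_w = V·X / (θ_c·X_r) = 4060 × 1700 / (6.70 × 9530) = 108.1 m³/d.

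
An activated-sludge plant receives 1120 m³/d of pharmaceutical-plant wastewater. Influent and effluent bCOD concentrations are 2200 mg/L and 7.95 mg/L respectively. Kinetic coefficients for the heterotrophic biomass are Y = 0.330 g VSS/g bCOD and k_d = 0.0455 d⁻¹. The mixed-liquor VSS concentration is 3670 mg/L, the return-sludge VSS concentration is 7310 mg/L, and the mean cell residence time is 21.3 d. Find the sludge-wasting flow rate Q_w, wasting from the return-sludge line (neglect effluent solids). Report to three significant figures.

From the SRT design equation V = Y Q (S₀−S) θ_c / [X (1 + k_d θ_c)] = 0.330 × 1120 × (2200 − 7.95) × 21.3 / [3670 × (1 + 0.0455 × 21.3)] = 1.73×10^7 / 7227 = 2388 m³.
θ_c = V·X/(Q_w·X_r) when wasting from the recycle, so Q_w = V·X/(θ_c·X_r) = 2388 × 3670 / (21.3 × 7310) = 56.28 m³/d.

Q_w ≈ 56.3 m³/d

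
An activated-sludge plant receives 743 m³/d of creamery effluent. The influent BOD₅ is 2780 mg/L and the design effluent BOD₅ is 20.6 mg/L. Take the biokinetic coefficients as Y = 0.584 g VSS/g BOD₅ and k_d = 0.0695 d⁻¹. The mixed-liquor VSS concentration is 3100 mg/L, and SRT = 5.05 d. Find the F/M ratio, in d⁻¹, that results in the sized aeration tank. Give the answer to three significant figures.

F/M ≈ 0.462 d⁻¹

Steady-state biomass mass balance: V·X·(1 + k_d·θ_c) = Y·Q·(S₀ − S)·θ_c, so V = 0.584 × 743 × (2780 − 20.6) × 5.05 / [3100 × (1 + 0.0695 × 5.05)] = 6.05×10^6 / 4188 = 1444 m³.
F/M = Q·S₀ / (V·X) = 743 × 2780 / (1444 × 3100) = 0.4615 g BOD₅·(g VSS·d)⁻¹.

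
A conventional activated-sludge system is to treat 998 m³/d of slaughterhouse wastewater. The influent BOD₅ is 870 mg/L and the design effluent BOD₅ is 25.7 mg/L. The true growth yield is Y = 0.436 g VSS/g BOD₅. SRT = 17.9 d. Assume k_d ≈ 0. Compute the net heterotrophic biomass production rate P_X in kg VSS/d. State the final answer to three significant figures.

Since k_d ≈ 0, Y_obs = Y = 0.436 g VSS/g BOD₅.
Substrate removed = Q·(S₀ − S) = 998 m³/d × (870 − 25.7) g/m³ = 8.43×10^5 g/d = 842.6 kg/d.
P_X = Y_obs · Q(S₀ − S) = 0.4360 × 842.6 = 367.4 kg VSS/d.

P_X ≈ 367 kg VSS/d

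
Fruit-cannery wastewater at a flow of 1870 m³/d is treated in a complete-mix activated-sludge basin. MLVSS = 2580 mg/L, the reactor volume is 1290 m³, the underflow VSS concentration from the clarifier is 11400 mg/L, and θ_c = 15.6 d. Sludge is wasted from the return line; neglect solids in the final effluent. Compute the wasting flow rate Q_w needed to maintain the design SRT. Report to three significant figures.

θ_c = V·X/(Q_w·X_r) when wasting from the recycle, so Q_w = V·X/(θ_c·X_r) = 1290 × 2580 / (15.6 × 11400) = 18.71 m³/d.

Q_w ≈ 18.7 m³/d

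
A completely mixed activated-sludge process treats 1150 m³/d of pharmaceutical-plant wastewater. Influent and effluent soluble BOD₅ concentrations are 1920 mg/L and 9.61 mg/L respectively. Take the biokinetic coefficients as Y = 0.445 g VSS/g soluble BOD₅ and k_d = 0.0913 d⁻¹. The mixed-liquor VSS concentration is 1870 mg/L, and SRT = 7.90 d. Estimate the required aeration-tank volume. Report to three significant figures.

V ≈ 2400 m³

Rearranging the biomass balance for a CMAS with decay, V = Y·Q·ΔS·θ_c / [X·(1+k_d θ_c)] = 0.445 × 1150 × (1920 − 9.61) × 7.90 / [1870 × (1 + 0.0913 × 7.90)] = 7.72×10^6 / 3219 = 2399 m³.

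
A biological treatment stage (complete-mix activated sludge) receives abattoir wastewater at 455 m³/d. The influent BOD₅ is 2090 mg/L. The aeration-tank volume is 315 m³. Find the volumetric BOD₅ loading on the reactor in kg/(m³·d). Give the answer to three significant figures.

Volumetric loading L_v = Q·S₀ / V = 455 × 2090 g/m³ / 315.0 m³ = 3019 g/(m³·d) = 3.019 kg BOD₅/(m³·d).

L_v ≈ 3.02 kg BOD₅/(m³·d)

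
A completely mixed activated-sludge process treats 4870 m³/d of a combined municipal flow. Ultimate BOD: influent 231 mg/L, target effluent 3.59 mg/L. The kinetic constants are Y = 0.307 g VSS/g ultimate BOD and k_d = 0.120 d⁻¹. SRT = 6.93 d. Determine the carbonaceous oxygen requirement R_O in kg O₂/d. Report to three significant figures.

R_O ≈ 844 kg O₂/d

Observed yield with endogenous decay: Y_obs = Y / (1 + k_d·θ_c) = 0.307 / (1 + 0.120 × 6.93) = 0.307 / 1.832 = 0.1676 g VSS/g ultimate BOD.
Substrate removed = Q·(S₀ − S) = 4870 m³/d × (231 − 3.59) g/m³ = 1.11×10^6 g/d = 1107 kg/d.
Net sludge production P_X = 0.1676 × 1107 = 185.6 kg VSS/d.
Carbonaceous O₂ demand = substrate oxidised − cell-mass equivalent = 1107 − 1.42 × 185.6 = 843.9 kg O₂/d.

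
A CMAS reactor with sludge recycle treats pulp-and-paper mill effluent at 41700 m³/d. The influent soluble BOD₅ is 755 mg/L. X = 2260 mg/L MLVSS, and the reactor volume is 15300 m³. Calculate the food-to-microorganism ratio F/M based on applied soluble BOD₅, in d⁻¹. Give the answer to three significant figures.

F/M = Q·S₀ / (V·X) = 41700 × 755 / (15300 × 2260) = 0.9105 g soluble BOD₅·(g VSS·d)⁻¹.

F/M ≈ 0.911 d⁻¹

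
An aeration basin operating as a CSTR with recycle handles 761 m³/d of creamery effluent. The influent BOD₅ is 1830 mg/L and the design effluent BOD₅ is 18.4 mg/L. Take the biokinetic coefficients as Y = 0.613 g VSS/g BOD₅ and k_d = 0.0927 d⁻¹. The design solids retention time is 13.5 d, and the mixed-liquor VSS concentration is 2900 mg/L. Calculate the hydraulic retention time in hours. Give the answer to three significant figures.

τ ≈ 55.1 h

Rearranging the biomass balance for a CMAS with decay, V = Y·Q·ΔS·θ_c / [X·(1+k_d θ_c)] = 0.613 × 761 × (1830 − 18.4) × 13.5 / [2900 × (1 + 0.0927 × 13.5)] = 1.14×10^7 / 6529 = 1747 m³.
Hydraulic retention time τ = V/Q = 1747 / 761 = 2.296 d = 55.11 h.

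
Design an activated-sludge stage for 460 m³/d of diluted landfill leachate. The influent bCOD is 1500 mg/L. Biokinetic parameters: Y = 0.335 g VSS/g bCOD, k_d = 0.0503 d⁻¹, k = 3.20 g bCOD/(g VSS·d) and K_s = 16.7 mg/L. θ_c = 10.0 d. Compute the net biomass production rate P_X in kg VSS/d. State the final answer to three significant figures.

For a completely mixed reactor with recycle the Lawrence–McCarty relation gives S = K_s·(1 + k_d·θ_c) / [θ_c·(Y·k − k_d) − 1] = 16.7 × (1 + 0.0503 × 10.0) / [10.0 × (0.335 × 3.20 − 0.0503) − 1] = 25.10 / 9.217 = 2.723 mg/L.
The observed yield is Y_obs = Y/(1 + k_d·θ_c) = 0.335 / (1 + 0.0503 × 10.0) = 0.335 / 1.503 = 0.2229 g VSS per g bCOD removed.
Mass of bCOD removed per day: Q(S₀ − S) = 460 × 1497 g/m³ = 688.7 kg/d.
So the net sludge growth is P_X = 0.2229 × 688.7 = 153.5 kg VSS/d.

P_X ≈ 154 kg VSS/d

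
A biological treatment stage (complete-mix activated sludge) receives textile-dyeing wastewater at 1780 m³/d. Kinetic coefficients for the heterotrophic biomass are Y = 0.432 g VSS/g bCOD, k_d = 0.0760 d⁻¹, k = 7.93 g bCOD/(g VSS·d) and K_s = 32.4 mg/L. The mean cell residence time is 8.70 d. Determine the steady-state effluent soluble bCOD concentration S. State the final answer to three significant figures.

For a completely mixed reactor with recycle the Lawrence–McCarty relation gives S = K_s·(1 + k_d·θ_c) / [θ_c·(Y·k − k_d) − 1] = 32.4 × (1 + 0.0760 × 8.70) / [8.70 × (0.432 × 7.93 − 0.0760) − 1] = 53.82 / 28.14 = 1.912 mg/L.

S ≈ 1.91 mg/L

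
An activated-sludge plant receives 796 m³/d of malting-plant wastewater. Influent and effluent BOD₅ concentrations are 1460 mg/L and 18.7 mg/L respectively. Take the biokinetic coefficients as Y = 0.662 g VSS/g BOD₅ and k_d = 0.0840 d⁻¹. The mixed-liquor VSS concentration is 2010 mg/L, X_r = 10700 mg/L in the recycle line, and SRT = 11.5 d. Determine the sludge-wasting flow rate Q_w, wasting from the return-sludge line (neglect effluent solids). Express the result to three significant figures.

From the SRT design equation V = Y Q (S₀−S) θ_c / [X (1 + k_d θ_c)] = 0.662 × 796 × (1460 − 18.7) × 11.5 / [2010 × (1 + 0.0840 × 11.5)] = 8.73×10^6 / 3952 = 2210 m³.
Wasting from the return line (neglecting effluent solids): Q_w = V·X / (θ_c·X_r) = 2210 × 2010 / (11.5 × 10700) = 36.10 m³/d.

Q_w ≈ 36.1 m³/d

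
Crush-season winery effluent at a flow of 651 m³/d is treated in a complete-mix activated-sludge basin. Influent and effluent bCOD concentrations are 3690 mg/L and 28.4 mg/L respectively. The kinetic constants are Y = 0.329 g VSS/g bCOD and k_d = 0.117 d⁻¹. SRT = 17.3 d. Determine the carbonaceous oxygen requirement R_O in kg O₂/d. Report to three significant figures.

R_O ≈ 2020 kg O₂/d

The observed yield is Y_obs = Y/(1 + k_d·θ_c) = 0.329 / (1 + 0.117 × 17.3) = 0.329 / 3.024 = 0.1088 g VSS per g bCOD removed.
Q·(S₀ − S) = 651 × (3690 − 28.4) × 10⁻³ = 2384 kg/d removed.
P_X = Y_obs·Q·(S₀ − S) = 0.1088 × 2384 = 259.3 kg VSS/d.
Carbonaceous O₂ demand = substrate oxidised − cell-mass equivalent = 2384 − 1.42 × 259.3 = 2015 kg O₂/d.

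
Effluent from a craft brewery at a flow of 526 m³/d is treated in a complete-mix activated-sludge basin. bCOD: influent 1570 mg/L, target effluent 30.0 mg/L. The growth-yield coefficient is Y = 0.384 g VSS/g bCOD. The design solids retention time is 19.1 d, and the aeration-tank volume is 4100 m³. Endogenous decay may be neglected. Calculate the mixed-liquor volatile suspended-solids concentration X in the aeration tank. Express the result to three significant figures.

X ≈ 1450 mg/L

X = Y·Q·ΔS·θ_c / V = 0.384 × 526 × (1570 − 30.0) × 19.1 / 4100 = 1449 mg/L.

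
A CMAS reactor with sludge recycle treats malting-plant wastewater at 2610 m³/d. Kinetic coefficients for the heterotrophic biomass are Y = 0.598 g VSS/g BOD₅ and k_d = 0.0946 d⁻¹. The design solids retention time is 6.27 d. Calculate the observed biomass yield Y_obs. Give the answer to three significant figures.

Observed yield with endogenous decay: Y_obs = Y / (1 + k_d·θ_c) = 0.598 / (1 + 0.0946 × 6.27) = 0.598 / 1.593 = 0.3754 g VSS/g BOD₅.

Y_obs ≈ 0.375 g VSS/g BOD₅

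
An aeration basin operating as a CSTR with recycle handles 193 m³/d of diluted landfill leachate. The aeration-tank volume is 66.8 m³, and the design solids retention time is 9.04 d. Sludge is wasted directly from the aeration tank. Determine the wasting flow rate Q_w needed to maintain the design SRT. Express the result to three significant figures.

Wasting from the aeration tank: Q_w = V / θ_c = 66.80 / 9.04 = 7.389 m³/d.

Q_w ≈ 7.39 m³/d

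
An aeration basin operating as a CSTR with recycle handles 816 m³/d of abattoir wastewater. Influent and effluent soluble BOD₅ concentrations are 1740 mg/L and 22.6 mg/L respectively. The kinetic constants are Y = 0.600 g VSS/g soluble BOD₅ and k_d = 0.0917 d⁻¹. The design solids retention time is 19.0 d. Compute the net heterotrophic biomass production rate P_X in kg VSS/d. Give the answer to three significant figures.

P_X ≈ 307 kg VSS/d

Y_obs = Y / (1 + k_d θ_c) = 0.600 / (1 + 0.0917 × 19.0) = 0.600 / 2.742 = 0.2188.
Q·(S₀ − S) = 816 × (1740 − 22.6) × 10⁻³ = 1401 kg/d removed.
Biomass produced: P_X = Y_obs·Q·ΔS = 0.2188 × 1401 ≈ 306.6 kg VSS/d.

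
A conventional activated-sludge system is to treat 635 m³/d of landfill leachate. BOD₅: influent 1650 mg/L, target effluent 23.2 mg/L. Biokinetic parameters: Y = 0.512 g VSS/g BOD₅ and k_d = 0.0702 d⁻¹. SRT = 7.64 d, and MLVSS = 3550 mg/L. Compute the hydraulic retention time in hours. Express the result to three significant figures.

From the SRT design equation V = Y Q (S₀−S) θ_c / [X (1 + k_d θ_c)] = 0.512 × 635 × (1650 − 23.2) × 7.64 / [3550 × (1 + 0.0702 × 7.64)] = 4.04×10^6 / 5454 = 740.9 m³.
Hydraulic retention time τ = V/Q = 740.9 / 635 = 1.167 d = 28.00 h.

τ ≈ 28.0 h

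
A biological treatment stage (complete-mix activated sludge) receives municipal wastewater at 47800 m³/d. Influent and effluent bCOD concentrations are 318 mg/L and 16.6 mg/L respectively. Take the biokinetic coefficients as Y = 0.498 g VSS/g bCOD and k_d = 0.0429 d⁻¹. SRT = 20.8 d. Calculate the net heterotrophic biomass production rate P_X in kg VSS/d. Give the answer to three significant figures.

P_X ≈ 3790 kg VSS/d

Correct the yield for decay: Y_obs = Y/(1 + k_d θ_c) = 0.498 / (1 + 0.0429 × 20.8) = 0.498 / 1.892 = 0.2632.
Substrate removed = Q·(S₀ − S) = 47800 m³/d × (318 − 16.6) g/m³ = 1.44×10^7 g/d = 14407 kg/d.
Net biomass production P_X = Y_obs × Q·(S₀ − S) = 0.2632 × 14407 = 3791 kg VSS/d.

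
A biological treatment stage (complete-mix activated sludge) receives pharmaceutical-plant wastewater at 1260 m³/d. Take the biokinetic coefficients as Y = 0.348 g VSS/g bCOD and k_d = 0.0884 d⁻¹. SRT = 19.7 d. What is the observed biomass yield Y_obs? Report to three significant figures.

Y_obs ≈ 0.127 g VSS/g bCOD

Observed yield with endogenous decay: Y_obs = Y / (1 + k_d·θ_c) = 0.348 / (1 + 0.0884 × 19.7) = 0.348 / 2.741 = 0.1269 g VSS/g bCOD.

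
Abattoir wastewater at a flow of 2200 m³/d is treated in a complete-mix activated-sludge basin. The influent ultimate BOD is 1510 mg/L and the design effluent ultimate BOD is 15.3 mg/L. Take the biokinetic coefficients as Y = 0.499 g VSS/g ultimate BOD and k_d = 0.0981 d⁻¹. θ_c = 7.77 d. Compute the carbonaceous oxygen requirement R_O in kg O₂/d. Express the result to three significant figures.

The observed yield is Y_obs = Y/(1 + k_d·θ_c) = 0.499 / (1 + 0.0981 × 7.77) = 0.499 / 1.762 = 0.2832 g VSS per g ultimate BOD removed.
Mass of ultimate BOD removed per day: Q(S₀ − S) = 2200 × 1495 g/m³ = 3288 kg/d.
Biomass synthesised: P_X = Y_obs × 3288 = 931.1 kg VSS/d.
Carbonaceous O₂ demand = substrate oxidised − cell-mass equivalent = 3288 − 1.42 × 931.1 = 1966 kg O₂/d.

R_O ≈ 1970 kg O₂/d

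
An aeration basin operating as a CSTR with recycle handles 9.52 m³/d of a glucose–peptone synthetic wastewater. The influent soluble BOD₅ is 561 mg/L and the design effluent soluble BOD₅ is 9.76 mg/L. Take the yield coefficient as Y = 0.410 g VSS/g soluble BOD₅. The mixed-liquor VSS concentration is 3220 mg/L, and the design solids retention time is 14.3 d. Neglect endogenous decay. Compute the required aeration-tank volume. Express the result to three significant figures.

V ≈ 9.56 m³

V·X = Y·Q·ΔS·θ_c gives V = 0.410 × 9.52 × (561 − 9.76) × 14.3 / 3220 = 9.555 m³.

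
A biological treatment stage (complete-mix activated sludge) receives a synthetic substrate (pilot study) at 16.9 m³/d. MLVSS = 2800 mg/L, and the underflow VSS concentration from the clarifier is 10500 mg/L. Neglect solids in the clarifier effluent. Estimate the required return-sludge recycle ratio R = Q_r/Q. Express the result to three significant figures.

R ≈ 0.364

Mass balance around the secondary clarifier (neglecting effluent solids): R = X / (X_r − X) = 2800 / (10500 − 2800) = 0.3636.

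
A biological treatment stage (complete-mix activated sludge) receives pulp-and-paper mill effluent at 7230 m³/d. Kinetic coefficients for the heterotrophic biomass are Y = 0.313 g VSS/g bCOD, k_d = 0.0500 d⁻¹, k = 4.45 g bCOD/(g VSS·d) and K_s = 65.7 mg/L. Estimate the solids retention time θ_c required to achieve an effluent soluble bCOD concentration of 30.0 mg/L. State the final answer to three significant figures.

θ_c ≈ 2.59 d

Specific growth rate at S = 30.0 mg/L: μ = YkS/(K_s+S) = 0.313·4.45·30.0/(65.7+30.0) = 0.4366 d⁻¹.
1/θ_c = 0.4366 − 0.0500 = 0.3866 d⁻¹, so θ_c = 2.586 d.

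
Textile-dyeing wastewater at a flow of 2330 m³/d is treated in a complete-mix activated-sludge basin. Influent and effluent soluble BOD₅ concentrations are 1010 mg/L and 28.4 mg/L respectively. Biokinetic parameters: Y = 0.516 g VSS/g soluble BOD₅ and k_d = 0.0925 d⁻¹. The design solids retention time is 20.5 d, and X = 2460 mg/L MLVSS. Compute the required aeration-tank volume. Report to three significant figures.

V ≈ 3400 m³

From the SRT design equation V = Y Q (S₀−S) θ_c / [X (1 + k_d θ_c)] = 0.516 × 2330 × (1010 − 28.4) × 20.5 / [2460 × (1 + 0.0925 × 20.5)] = 2.42×10^7 / 7125 = 3396 m³.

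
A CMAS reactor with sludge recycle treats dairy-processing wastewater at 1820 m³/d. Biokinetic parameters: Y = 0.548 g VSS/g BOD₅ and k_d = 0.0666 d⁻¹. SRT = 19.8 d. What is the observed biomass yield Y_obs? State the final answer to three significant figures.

Correct the yield for decay: Y_obs = Y/(1 + k_d θ_c) = 0.548 / (1 + 0.0666 × 19.8) = 0.548 / 2.319 = 0.2363.

Y_obs ≈ 0.236 g VSS/g BOD₅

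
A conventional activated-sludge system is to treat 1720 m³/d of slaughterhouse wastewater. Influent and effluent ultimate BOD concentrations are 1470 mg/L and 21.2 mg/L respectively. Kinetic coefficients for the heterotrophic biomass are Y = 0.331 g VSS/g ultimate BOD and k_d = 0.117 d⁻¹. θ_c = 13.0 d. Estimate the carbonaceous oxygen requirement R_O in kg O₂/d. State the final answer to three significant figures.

Observed yield with endogenous decay: Y_obs = Y / (1 + k_d·θ_c) = 0.331 / (1 + 0.117 × 13.0) = 0.331 / 2.521 = 0.1313 g VSS/g ultimate BOD.
ΔS = 1470 − 21.2 = 1449 mg/L, so the substrate removal rate is 1720 × 1449/1000 = 2492 kg ultimate BOD/d.
Biomass synthesised: P_X = Y_obs × 2492 = 327.2 kg VSS/d.
Carbonaceous O₂ demand = substrate oxidised − cell-mass equivalent = 2492 − 1.42 × 327.2 = 2027 kg O₂/d.

R_O ≈ 2030 kg O₂/d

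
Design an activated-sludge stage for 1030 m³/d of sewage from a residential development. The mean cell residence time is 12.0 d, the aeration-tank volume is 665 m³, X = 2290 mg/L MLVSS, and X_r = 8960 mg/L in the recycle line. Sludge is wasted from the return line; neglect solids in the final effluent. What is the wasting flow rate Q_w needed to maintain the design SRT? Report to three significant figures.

Q_w ≈ 14.2 m³/d

θ_c = V·X/(Q_w·X_r) when wasting from the recycle, so Q_w = V·X/(θ_c·X_r) = 665.0 × 2290 / (12.0 × 8960) = 14.16 m³/d.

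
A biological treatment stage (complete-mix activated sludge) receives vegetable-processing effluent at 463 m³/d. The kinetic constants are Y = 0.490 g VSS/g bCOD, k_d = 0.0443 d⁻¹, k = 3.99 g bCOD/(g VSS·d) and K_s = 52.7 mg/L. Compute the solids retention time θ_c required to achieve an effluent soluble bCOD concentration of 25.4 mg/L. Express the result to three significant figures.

θ_c ≈ 1.69 d

Specific growth rate at S = 25.4 mg/L: μ = YkS/(K_s+S) = 0.490·3.99·25.4/(52.7+25.4) = 0.6358 d⁻¹.
Then 1/θ_c = μ − k_d = 0.6358 − 0.0443 = 0.5915 d⁻¹, giving θ_c = 1.690 d.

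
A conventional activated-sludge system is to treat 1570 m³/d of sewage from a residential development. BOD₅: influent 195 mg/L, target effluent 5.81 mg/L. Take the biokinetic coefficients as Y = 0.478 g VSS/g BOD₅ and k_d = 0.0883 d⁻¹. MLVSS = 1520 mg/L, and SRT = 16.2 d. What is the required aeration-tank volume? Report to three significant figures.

V ≈ 623 m³

Steady-state biomass mass balance: V·X·(1 + k_d·θ_c) = Y·Q·(S₀ − S)·θ_c, so V = 0.478 × 1570 × (195 − 5.81) × 16.2 / [1520 × (1 + 0.0883 × 16.2)] = 2.3×10^6 / 3694 = 622.6 m³.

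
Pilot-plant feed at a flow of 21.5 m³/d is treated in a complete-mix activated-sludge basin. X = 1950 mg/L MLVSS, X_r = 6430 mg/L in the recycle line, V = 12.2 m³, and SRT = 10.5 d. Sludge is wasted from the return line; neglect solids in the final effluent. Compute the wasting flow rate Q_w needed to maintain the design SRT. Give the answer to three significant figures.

Q_w ≈ 0.352 m³/d

Wasting from the return line (neglecting effluent solids): Q_w = V·X / (θ_c·X_r) = 12.20 × 1950 / (10.5 × 6430) = 0.3524 m³/d.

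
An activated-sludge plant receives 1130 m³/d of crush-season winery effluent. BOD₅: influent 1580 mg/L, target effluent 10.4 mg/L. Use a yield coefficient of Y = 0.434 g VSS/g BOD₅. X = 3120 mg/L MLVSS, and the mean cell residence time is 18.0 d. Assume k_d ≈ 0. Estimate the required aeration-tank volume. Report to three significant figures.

V·X = Y·Q·ΔS·θ_c gives V = 0.434 × 1130 × (1580 − 10.4) × 18.0 / 3120 = 4441 m³.

V ≈ 4440 m³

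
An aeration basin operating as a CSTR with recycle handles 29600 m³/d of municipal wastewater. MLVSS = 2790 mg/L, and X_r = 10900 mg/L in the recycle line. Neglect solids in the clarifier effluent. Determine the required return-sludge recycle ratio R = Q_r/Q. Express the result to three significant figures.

R ≈ 0.344

R = Q_r/Q = X/(X_r − X) = 2790 / (10900 − 2790) = 0.3440.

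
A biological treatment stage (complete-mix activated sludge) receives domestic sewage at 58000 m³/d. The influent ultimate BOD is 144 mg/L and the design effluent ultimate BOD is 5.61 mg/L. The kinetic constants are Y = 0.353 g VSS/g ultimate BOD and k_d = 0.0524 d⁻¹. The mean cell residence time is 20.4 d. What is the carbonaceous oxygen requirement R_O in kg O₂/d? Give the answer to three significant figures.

R_O ≈ 6080 kg O₂/d

Correct the yield for decay: Y_obs = Y/(1 + k_d θ_c) = 0.353 / (1 + 0.0524 × 20.4) = 0.353 / 2.069 = 0.1706.
Q·(S₀ − S) = 58000 × (144 − 5.61) × 10⁻³ = 8027 kg/d removed.
Net sludge production P_X = 0.1706 × 8027 = 1369 kg VSS/d.
R_O = Q·(S₀ − S) − 1.42·P_X = 8027 − 1.42 × 1369 = 6082 kg O₂/d.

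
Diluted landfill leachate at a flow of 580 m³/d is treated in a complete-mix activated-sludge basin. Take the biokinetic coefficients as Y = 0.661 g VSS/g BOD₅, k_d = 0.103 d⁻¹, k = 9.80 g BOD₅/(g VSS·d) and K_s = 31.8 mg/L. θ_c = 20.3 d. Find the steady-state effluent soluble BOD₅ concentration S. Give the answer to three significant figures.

From the Monod/SRT balance for a CMAS, S = K_s·(1+k_d θ_c)/[θ_c·(Y k − k_d) − 1] = 31.8 × (1 + 0.103 × 20.3) / [20.3 × (0.661 × 9.80 − 0.103) − 1] = 98.29 / 128.4 = 0.7655 mg/L.

S ≈ 0.765 mg/L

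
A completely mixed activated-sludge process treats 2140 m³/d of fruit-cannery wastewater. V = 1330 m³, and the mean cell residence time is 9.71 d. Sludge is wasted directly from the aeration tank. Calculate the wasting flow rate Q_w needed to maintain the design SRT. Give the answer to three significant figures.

With mixed-liquor wasting, θ_c = V/Q_w, so Q_w = V/θ_c = 1330/9.71 = 137.0 m³/d.

Q_w ≈ 137 m³/d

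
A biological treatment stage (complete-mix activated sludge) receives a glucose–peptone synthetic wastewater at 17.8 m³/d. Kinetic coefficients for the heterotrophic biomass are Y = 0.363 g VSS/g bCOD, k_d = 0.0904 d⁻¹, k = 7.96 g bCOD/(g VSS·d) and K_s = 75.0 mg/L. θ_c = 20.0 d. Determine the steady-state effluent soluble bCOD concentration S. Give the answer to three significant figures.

S ≈ 3.83 mg/L

For a completely mixed reactor with recycle the Lawrence–McCarty relation gives S = K_s·(1 + k_d·θ_c) / [θ_c·(Y·k − k_d) − 1] = 75.0 × (1 + 0.0904 × 20.0) / [20.0 × (0.363 × 7.96 − 0.0904) − 1] = 210.6 / 54.98 = 3.830 mg/L.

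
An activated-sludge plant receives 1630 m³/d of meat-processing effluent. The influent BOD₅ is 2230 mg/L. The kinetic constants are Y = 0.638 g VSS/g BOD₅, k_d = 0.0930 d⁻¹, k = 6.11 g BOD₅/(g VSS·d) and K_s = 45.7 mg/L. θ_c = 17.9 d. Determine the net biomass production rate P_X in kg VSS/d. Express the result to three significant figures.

From the Monod/SRT balance for a CMAS, S = K_s·(1+k_d θ_c)/[θ_c·(Y k − k_d) − 1] = 45.7 × (1 + 0.0930 × 17.9) / [17.9 × (0.638 × 6.11 − 0.0930) − 1] = 121.8 / 67.11 = 1.815 mg/L.
The observed yield is Y_obs = Y/(1 + k_d·θ_c) = 0.638 / (1 + 0.0930 × 17.9) = 0.638 / 2.665 = 0.2394 g VSS per g BOD₅ removed.
Substrate removed = Q·(S₀ − S) = 1630 m³/d × (2230 − 1.81) g/m³ = 3.63×10^6 g/d = 3632 kg/d.
So the net sludge growth is P_X = 0.2394 × 3632 = 869.6 kg VSS/d.

P_X ≈ 870 kg VSS/d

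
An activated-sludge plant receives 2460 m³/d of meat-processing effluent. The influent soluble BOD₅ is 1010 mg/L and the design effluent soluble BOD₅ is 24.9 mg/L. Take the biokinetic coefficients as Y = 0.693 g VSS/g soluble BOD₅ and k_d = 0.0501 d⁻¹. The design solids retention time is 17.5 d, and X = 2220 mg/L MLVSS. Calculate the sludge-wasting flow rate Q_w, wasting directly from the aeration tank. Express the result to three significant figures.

Q_w ≈ 403 m³/d

Steady-state biomass mass balance: V·X·(1 + k_d·θ_c) = Y·Q·(S₀ − S)·θ_c, so V = 0.693 × 2460 × (1010 − 24.9) × 17.5 / [2220 × (1 + 0.0501 × 17.5)] = 2.94×10^7 / 4166 = 7054 m³.
With mixed-liquor wasting, θ_c = V/Q_w, so Q_w = V/θ_c = 7054/17.5 = 403.1 m³/d.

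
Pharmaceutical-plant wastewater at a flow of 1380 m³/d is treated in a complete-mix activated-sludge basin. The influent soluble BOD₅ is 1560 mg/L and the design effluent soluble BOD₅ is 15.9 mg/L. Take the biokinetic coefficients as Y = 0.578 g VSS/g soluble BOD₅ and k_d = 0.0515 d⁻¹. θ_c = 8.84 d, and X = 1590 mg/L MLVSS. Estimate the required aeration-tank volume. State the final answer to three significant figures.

V ≈ 4710 m³

Steady-state biomass mass balance: V·X·(1 + k_d·θ_c) = Y·Q·(S₀ − S)·θ_c, so V = 0.578 × 1380 × (1560 − 15.9) × 8.84 / [1590 × (1 + 0.0515 × 8.84)] = 1.09×10^7 / 2314 = 4705 m³.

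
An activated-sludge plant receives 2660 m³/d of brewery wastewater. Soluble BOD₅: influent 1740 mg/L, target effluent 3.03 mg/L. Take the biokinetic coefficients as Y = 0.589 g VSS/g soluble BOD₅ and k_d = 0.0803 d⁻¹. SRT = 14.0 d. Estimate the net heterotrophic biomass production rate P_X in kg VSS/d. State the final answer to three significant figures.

P_X ≈ 1280 kg VSS/d

Correct the yield for decay: Y_obs = Y/(1 + k_d θ_c) = 0.589 / (1 + 0.0803 × 14.0) = 0.589 / 2.124 = 0.2773.
ΔS = 1740 − 3.03 = 1737 mg/L, so the substrate removal rate is 2660 × 1737/1000 = 4620 kg soluble BOD₅/d.
P_X = Y_obs · Q(S₀ − S) = 0.2773 × 4620 = 1281 kg VSS/d.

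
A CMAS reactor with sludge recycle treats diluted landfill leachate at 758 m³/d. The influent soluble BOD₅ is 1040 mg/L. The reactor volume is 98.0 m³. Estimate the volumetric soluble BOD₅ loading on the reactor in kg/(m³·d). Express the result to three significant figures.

Volumetric loading L_v = Q·S₀ / V = 758 × 1040 g/m³ / 98.00 m³ = 8044 g/(m³·d) = 8.044 kg soluble BOD₅/(m³·d).

L_v ≈ 8.04 kg soluble BOD₅/(m³·d)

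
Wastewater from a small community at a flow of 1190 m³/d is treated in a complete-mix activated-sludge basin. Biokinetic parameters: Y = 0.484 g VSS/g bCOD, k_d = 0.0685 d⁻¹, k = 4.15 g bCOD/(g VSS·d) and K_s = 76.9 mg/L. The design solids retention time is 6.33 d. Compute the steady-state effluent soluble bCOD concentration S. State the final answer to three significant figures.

Effluent substrate depends only on kinetics and SRT: S = K_s(1 + k_d θ_c) / [θ_c(Yk − k_d) − 1] = 76.9 × (1 + 0.0685 × 6.33) / [6.33 × (0.484 × 4.15 − 0.0685) − 1] = 110.2 / 11.28 = 9.773 mg/L.

S ≈ 9.77 mg/L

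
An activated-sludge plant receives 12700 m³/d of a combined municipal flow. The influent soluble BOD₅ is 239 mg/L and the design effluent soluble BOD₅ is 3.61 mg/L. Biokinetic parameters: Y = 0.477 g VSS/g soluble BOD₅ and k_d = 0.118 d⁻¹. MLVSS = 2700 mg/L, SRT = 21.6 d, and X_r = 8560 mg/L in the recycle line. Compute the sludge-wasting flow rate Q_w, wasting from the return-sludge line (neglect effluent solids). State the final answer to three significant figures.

From the SRT design equation V = Y Q (S₀−S) θ_c / [X (1 + k_d θ_c)] = 0.477 × 12700 × (239 − 3.61) × 21.6 / [2700 × (1 + 0.118 × 21.6)] = 3.08×10^7 / 9582 = 3215 m³.
θ_c = V·X/(Q_w·X_r) when wasting from the recycle, so Q_w = V·X/(θ_c·X_r) = 3215 × 2700 / (21.6 × 8560) = 46.94 m³/d.

Q_w ≈ 46.9 m³/d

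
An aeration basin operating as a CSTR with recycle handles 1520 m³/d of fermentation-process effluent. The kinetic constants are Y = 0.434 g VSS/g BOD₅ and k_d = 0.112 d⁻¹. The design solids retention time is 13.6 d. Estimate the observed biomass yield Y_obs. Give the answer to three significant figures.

Y_obs ≈ 0.172 g VSS/g BOD₅

The observed yield is Y_obs = Y/(1 + k_d·θ_c) = 0.434 / (1 + 0.112 × 13.6) = 0.434 / 2.523 = 0.1720 g VSS per g BOD₅ removed.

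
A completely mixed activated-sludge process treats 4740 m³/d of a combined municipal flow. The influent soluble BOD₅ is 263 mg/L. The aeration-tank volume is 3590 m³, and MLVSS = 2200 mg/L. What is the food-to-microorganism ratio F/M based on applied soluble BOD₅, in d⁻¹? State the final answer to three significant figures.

F/M = Q·S₀ / (V·X) = 4740 × 263 / (3590 × 2200) = 0.1578 g soluble BOD₅·(g VSS·d)⁻¹.

F/M ≈ 0.158 d⁻¹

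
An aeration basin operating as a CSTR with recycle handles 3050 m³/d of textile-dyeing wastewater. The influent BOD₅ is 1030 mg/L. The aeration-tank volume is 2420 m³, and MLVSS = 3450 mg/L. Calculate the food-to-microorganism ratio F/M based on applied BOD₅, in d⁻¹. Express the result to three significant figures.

F/M ≈ 0.376 d⁻¹

F/M = Q·S₀ / (V·X) = 3050 × 1030 / (2420 × 3450) = 0.3763 g BOD₅·(g VSS·d)⁻¹.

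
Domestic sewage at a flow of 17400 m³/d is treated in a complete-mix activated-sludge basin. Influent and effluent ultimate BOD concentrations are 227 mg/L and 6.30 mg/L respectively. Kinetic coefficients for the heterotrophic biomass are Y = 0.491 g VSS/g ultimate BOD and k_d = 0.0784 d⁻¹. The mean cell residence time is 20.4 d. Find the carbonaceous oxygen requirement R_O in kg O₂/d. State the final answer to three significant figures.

The observed yield is Y_obs = Y/(1 + k_d·θ_c) = 0.491 / (1 + 0.0784 × 20.4) = 0.491 / 2.599 = 0.1889 g VSS per g ultimate BOD removed.
Q·(S₀ − S) = 17400 × (227 − 6.30) × 10⁻³ = 3840 kg/d removed.
P_X = Y_obs·Q·(S₀ − S) = 0.1889 × 3840 = 725.4 kg VSS/d.
R_O = Q·(S₀ − S) − 1.42·P_X = 3840 − 1.42 × 725.4 = 2810 kg O₂/d.

R_O ≈ 2810 kg O₂/d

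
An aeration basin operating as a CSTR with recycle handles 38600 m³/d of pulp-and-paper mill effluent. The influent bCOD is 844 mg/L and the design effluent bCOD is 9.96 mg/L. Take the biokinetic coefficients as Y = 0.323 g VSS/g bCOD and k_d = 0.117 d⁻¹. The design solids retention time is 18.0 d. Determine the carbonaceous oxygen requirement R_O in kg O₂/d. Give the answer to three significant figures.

R_O ≈ 27400 kg O₂/d

The observed yield is Y_obs = Y/(1 + k_d·θ_c) = 0.323 / (1 + 0.117 × 18.0) = 0.323 / 3.106 = 0.1040 g VSS per g bCOD removed.
Mass of bCOD removed per day: Q(S₀ − S) = 38600 × 834.0 g/m³ = 32194 kg/d.
Biomass synthesised: P_X = Y_obs × 32194 = 3348 kg VSS/d.
R_O = Q·(S₀ − S) − 1.42·P_X = 32194 − 1.42 × 3348 = 27440 kg O₂/d.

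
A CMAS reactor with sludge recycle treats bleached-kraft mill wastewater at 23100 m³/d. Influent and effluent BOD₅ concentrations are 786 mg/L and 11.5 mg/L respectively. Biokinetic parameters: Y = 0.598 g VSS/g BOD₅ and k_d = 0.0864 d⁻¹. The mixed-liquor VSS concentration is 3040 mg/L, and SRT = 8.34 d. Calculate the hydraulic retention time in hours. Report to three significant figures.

τ ≈ 17.7 h

From the SRT design equation V = Y Q (S₀−S) θ_c / [X (1 + k_d θ_c)] = 0.598 × 23100 × (786 − 11.5) × 8.34 / [3040 × (1 + 0.0864 × 8.34)] = 8.92×10^7 / 5231 = 17059 m³.
Hydraulic retention time τ = V/Q = 17059 / 23100 = 0.7385 d = 17.72 h.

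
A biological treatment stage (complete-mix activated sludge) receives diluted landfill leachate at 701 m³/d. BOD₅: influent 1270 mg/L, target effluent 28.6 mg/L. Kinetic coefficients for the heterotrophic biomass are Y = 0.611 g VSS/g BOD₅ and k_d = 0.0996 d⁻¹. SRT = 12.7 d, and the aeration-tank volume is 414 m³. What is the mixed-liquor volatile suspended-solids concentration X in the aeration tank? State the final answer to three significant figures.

X ≈ 7200 mg/L

From V·X·(1 + k_d·θ_c) = Y·Q·(S₀ − S)·θ_c: X = 0.611 × 701 × (1270 − 28.6) × 12.7 / [414 × (1 + 0.0996 × 12.7)] = 7201 mg/L.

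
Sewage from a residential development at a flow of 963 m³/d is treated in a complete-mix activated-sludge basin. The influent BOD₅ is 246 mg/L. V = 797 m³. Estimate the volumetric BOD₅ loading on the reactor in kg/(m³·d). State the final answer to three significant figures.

L_v ≈ 0.297 kg BOD₅/(m³·d)

L_v = Q S₀ / V = 963 × 246 × 10⁻³ / 797.0 = 0.2972 kg/(m³·d).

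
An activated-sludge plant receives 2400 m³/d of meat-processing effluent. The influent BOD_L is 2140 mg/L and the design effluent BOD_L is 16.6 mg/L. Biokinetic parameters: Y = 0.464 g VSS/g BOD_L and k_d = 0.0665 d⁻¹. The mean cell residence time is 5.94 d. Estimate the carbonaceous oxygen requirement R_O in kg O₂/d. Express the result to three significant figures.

Y_obs = Y / (1 + k_d θ_c) = 0.464 / (1 + 0.0665 × 5.94) = 0.464 / 1.395 = 0.3326.
ΔS = 2140 − 16.6 = 2123 mg/L, so the substrate removal rate is 2400 × 2123/1000 = 5096 kg BOD_L/d.
Net sludge production P_X = 0.3326 × 5096 = 1695 kg VSS/d.
R_O = Q·(S₀ − S) − 1.42·P_X = 5096 − 1.42 × 1695 = 2689 kg O₂/d.

R_O ≈ 2690 kg O₂/d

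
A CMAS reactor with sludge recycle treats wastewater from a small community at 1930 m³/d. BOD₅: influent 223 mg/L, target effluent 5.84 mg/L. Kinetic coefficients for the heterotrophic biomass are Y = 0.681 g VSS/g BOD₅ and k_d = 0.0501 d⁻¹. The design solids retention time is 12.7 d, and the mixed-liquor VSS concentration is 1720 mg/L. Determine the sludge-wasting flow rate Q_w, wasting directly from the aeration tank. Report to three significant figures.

From the SRT design equation V = Y Q (S₀−S) θ_c / [X (1 + k_d θ_c)] = 0.681 × 1930 × (223 − 5.84) × 12.7 / [1720 × (1 + 0.0501 × 12.7)] = 3.62×10^6 / 2814 = 1288 m³.
For wasting at MLVSS concentration, Q_w = V/θ_c = 1288/12.7 = 101.4 m³/d.

Q_w ≈ 101 m³/d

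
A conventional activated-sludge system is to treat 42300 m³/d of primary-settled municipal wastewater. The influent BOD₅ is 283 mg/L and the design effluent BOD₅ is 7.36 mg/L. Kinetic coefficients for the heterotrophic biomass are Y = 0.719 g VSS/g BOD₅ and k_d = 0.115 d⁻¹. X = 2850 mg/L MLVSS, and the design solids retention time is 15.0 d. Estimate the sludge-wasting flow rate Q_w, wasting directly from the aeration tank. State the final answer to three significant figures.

Steady-state biomass mass balance: V·X·(1 + k_d·θ_c) = Y·Q·(S₀ − S)·θ_c, so V = 0.719 × 42300 × (283 − 7.36) × 15.0 / [2850 × (1 + 0.115 × 15.0)] = 1.26×10^8 / 7766 = 16192 m³.
For wasting at MLVSS concentration, Q_w = V/θ_c = 16192/15.0 = 1079 m³/d.

Q_w ≈ 1080 m³/d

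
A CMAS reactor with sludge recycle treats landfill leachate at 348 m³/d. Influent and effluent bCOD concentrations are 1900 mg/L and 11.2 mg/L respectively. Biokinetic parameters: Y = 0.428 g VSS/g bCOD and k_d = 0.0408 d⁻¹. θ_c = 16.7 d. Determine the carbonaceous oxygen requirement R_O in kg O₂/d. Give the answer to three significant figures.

Y_obs = Y / (1 + k_d θ_c) = 0.428 / (1 + 0.0408 × 16.7) = 0.428 / 1.681 = 0.2546.
Q·(S₀ − S) = 348 × (1900 − 11.2) × 10⁻³ = 657.3 kg/d removed.
P_X = Y_obs·Q·(S₀ − S) = 0.2546 × 657.3 = 167.3 kg VSS/d.
R_O = Q·ΔS − 1.42 P_X = 657.3 − 237.6 = 419.7 kg O₂/d.

R_O ≈ 420 kg O₂/d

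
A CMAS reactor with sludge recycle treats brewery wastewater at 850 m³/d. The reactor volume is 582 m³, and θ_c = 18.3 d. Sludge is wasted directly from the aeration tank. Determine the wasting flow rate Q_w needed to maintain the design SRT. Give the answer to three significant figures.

Q_w ≈ 31.8 m³/d

With mixed-liquor wasting, θ_c = V/Q_w, so Q_w = V/θ_c = 582.0/18.3 = 31.80 m³/d.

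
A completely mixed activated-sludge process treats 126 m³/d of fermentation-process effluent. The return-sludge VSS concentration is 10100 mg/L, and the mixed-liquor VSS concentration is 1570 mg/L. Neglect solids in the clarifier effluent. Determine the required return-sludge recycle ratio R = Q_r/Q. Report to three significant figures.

R = Q_r/Q = X/(X_r − X) = 1570 / (10100 − 1570) = 0.1841.

R ≈ 0.184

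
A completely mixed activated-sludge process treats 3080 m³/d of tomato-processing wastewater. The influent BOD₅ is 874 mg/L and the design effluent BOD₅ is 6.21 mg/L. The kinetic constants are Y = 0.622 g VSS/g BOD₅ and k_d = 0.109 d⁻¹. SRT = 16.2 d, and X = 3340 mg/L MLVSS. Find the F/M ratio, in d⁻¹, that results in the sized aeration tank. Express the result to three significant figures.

Steady-state biomass mass balance: V·X·(1 + k_d·θ_c) = Y·Q·(S₀ − S)·θ_c, so V = 0.622 × 3080 × (874 − 6.21) × 16.2 / [3340 × (1 + 0.109 × 16.2)] = 2.69×10^7 / 9238 = 2915 m³.
F/M = applied load / biomass = Q·S₀/(V·X) = 3080 × 874 / (2915 × 3340) = 0.2764 d⁻¹.

F/M ≈ 0.276 d⁻¹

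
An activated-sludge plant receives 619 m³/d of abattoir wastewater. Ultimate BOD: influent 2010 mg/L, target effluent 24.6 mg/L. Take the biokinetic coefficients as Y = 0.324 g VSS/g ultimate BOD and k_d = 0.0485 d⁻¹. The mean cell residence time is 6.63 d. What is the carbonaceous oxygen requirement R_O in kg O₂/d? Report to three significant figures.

Observed yield with endogenous decay: Y_obs = Y / (1 + k_d·θ_c) = 0.324 / (1 + 0.0485 × 6.63) = 0.324 / 1.322 = 0.2452 g VSS/g ultimate BOD.
Mass of ultimate BOD removed per day: Q(S₀ − S) = 619 × 1985 g/m³ = 1229 kg/d.
Net sludge production P_X = 0.2452 × 1229 = 301.3 kg VSS/d.
Carbonaceous O₂ demand = substrate oxidised − cell-mass equivalent = 1229 − 1.42 × 301.3 = 801.1 kg O₂/d.

R_O ≈ 801 kg O₂/d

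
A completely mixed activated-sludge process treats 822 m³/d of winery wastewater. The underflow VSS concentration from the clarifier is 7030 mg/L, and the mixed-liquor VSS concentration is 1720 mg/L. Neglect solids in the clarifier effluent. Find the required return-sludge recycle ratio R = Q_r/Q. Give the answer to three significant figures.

R = Q_r/Q = X/(X_r − X) = 1720 / (7030 − 1720) = 0.3239.

R ≈ 0.324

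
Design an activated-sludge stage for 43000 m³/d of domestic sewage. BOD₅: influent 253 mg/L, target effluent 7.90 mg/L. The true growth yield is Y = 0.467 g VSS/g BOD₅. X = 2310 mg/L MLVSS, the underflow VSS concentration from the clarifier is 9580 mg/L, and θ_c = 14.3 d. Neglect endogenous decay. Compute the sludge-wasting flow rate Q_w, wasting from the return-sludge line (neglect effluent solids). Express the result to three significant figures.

With k_d = 0 the design equation reduces to V = Y Q (S₀−S) θ_c / X = 0.467 × 43000 × (253 − 7.90) × 14.3 / 2310 = 30469 m³.
Wasting from the return line (neglecting effluent solids): Q_w = V·X / (θ_c·X_r) = 30469 × 2310 / (14.3 × 9580) = 513.8 m³/d.

Q_w ≈ 514 m³/d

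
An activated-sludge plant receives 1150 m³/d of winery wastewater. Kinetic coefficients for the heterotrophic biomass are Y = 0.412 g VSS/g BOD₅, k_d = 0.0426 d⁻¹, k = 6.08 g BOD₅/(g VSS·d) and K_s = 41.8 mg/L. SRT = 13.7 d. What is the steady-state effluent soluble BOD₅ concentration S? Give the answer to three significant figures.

For a completely mixed reactor with recycle the Lawrence–McCarty relation gives S = K_s·(1 + k_d·θ_c) / [θ_c·(Y·k − k_d) − 1] = 41.8 × (1 + 0.0426 × 13.7) / [13.7 × (0.412 × 6.08 − 0.0426) − 1] = 66.20 / 32.73 = 2.022 mg/L.

S ≈ 2.02 mg/L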